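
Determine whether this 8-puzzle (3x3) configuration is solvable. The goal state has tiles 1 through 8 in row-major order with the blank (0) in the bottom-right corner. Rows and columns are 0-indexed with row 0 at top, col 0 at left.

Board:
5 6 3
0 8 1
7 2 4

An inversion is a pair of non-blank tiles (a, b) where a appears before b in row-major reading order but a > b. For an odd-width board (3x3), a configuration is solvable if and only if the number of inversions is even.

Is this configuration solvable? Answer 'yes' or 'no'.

Inversions (pairs i<j in row-major order where tile[i] > tile[j] > 0): 16
16 is even, so the puzzle is solvable.

Answer: yes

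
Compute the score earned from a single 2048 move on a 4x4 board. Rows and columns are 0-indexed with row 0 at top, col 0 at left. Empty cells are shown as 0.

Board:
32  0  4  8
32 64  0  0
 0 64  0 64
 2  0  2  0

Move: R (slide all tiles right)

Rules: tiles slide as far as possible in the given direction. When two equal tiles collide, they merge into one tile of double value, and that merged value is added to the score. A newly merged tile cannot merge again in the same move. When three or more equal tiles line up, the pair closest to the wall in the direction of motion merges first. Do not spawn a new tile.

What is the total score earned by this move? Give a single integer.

Slide right:
row 0: [32, 0, 4, 8] -> [0, 32, 4, 8]  score +0 (running 0)
row 1: [32, 64, 0, 0] -> [0, 0, 32, 64]  score +0 (running 0)
row 2: [0, 64, 0, 64] -> [0, 0, 0, 128]  score +128 (running 128)
row 3: [2, 0, 2, 0] -> [0, 0, 0, 4]  score +4 (running 132)
Board after move:
  0  32   4   8
  0   0  32  64
  0   0   0 128
  0   0   0   4

Answer: 132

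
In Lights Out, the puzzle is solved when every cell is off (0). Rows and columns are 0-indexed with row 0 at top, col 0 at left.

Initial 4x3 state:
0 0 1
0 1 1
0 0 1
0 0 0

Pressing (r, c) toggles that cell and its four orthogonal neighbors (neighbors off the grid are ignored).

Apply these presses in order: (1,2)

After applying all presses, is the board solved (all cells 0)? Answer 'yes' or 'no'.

Answer: yes

Derivation:
After press 1 at (1,2):
0 0 0
0 0 0
0 0 0
0 0 0

Lights still on: 0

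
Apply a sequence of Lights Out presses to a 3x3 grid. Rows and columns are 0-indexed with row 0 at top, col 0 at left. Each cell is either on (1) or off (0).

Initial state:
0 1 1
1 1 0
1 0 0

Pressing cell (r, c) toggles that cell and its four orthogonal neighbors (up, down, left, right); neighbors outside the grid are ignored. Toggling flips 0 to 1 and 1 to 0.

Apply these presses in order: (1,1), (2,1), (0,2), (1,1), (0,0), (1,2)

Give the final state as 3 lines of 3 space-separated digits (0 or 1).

After press 1 at (1,1):
0 0 1
0 0 1
1 1 0

After press 2 at (2,1):
0 0 1
0 1 1
0 0 1

After press 3 at (0,2):
0 1 0
0 1 0
0 0 1

After press 4 at (1,1):
0 0 0
1 0 1
0 1 1

After press 5 at (0,0):
1 1 0
0 0 1
0 1 1

After press 6 at (1,2):
1 1 1
0 1 0
0 1 0

Answer: 1 1 1
0 1 0
0 1 0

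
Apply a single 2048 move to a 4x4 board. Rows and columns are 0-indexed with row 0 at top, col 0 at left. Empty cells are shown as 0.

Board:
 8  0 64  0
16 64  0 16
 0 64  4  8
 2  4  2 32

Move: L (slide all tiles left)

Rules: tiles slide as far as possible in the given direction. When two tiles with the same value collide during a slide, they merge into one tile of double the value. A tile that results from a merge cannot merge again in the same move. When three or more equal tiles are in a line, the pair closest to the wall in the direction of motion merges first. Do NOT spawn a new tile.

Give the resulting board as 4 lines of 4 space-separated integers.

Answer:  8 64  0  0
16 64 16  0
64  4  8  0
 2  4  2 32

Derivation:
Slide left:
row 0: [8, 0, 64, 0] -> [8, 64, 0, 0]
row 1: [16, 64, 0, 16] -> [16, 64, 16, 0]
row 2: [0, 64, 4, 8] -> [64, 4, 8, 0]
row 3: [2, 4, 2, 32] -> [2, 4, 2, 32]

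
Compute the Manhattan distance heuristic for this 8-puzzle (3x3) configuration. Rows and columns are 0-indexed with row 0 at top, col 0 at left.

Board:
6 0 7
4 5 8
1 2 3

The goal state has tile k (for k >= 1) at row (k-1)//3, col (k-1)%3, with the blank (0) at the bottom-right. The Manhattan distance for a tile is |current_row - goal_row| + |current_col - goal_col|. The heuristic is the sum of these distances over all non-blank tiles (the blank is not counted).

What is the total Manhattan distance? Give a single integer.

Answer: 15

Derivation:
Tile 6: at (0,0), goal (1,2), distance |0-1|+|0-2| = 3
Tile 7: at (0,2), goal (2,0), distance |0-2|+|2-0| = 4
Tile 4: at (1,0), goal (1,0), distance |1-1|+|0-0| = 0
Tile 5: at (1,1), goal (1,1), distance |1-1|+|1-1| = 0
Tile 8: at (1,2), goal (2,1), distance |1-2|+|2-1| = 2
Tile 1: at (2,0), goal (0,0), distance |2-0|+|0-0| = 2
Tile 2: at (2,1), goal (0,1), distance |2-0|+|1-1| = 2
Tile 3: at (2,2), goal (0,2), distance |2-0|+|2-2| = 2
Sum: 3 + 4 + 0 + 0 + 2 + 2 + 2 + 2 = 15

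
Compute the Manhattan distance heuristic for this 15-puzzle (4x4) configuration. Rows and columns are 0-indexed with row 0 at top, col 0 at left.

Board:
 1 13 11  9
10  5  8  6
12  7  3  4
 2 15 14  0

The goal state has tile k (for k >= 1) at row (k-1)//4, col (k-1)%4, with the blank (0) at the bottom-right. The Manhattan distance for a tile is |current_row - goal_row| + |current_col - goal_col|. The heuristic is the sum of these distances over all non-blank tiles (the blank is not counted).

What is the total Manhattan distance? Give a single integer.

Answer: 32

Derivation:
Tile 1: (0,0)->(0,0) = 0
Tile 13: (0,1)->(3,0) = 4
Tile 11: (0,2)->(2,2) = 2
Tile 9: (0,3)->(2,0) = 5
Tile 10: (1,0)->(2,1) = 2
Tile 5: (1,1)->(1,0) = 1
Tile 8: (1,2)->(1,3) = 1
Tile 6: (1,3)->(1,1) = 2
Tile 12: (2,0)->(2,3) = 3
Tile 7: (2,1)->(1,2) = 2
Tile 3: (2,2)->(0,2) = 2
Tile 4: (2,3)->(0,3) = 2
Tile 2: (3,0)->(0,1) = 4
Tile 15: (3,1)->(3,2) = 1
Tile 14: (3,2)->(3,1) = 1
Sum: 0 + 4 + 2 + 5 + 2 + 1 + 1 + 2 + 3 + 2 + 2 + 2 + 4 + 1 + 1 = 32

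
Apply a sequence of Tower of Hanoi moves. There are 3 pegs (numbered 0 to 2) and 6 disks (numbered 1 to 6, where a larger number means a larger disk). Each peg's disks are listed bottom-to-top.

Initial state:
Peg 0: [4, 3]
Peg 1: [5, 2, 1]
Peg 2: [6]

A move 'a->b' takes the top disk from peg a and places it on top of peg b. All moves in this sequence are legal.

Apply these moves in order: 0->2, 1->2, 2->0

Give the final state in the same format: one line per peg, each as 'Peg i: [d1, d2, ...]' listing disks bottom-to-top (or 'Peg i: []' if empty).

After move 1 (0->2):
Peg 0: [4]
Peg 1: [5, 2, 1]
Peg 2: [6, 3]

After move 2 (1->2):
Peg 0: [4]
Peg 1: [5, 2]
Peg 2: [6, 3, 1]

After move 3 (2->0):
Peg 0: [4, 1]
Peg 1: [5, 2]
Peg 2: [6, 3]

Answer: Peg 0: [4, 1]
Peg 1: [5, 2]
Peg 2: [6, 3]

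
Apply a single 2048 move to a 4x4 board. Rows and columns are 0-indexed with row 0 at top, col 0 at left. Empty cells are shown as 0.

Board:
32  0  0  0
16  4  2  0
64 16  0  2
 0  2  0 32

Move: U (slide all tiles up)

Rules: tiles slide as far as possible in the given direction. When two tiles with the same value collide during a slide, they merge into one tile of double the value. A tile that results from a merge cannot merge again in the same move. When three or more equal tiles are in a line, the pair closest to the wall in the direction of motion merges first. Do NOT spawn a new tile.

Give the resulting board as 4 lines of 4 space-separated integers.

Answer: 32  4  2  2
16 16  0 32
64  2  0  0
 0  0  0  0

Derivation:
Slide up:
col 0: [32, 16, 64, 0] -> [32, 16, 64, 0]
col 1: [0, 4, 16, 2] -> [4, 16, 2, 0]
col 2: [0, 2, 0, 0] -> [2, 0, 0, 0]
col 3: [0, 0, 2, 32] -> [2, 32, 0, 0]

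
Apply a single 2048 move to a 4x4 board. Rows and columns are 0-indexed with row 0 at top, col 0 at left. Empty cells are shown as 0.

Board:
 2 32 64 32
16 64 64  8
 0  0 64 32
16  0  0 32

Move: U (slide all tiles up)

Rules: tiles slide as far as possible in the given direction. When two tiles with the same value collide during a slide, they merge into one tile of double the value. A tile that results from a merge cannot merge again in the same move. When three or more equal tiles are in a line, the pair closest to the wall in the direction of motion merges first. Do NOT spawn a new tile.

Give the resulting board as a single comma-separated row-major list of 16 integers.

Answer: 2, 32, 128, 32, 32, 64, 64, 8, 0, 0, 0, 64, 0, 0, 0, 0

Derivation:
Slide up:
col 0: [2, 16, 0, 16] -> [2, 32, 0, 0]
col 1: [32, 64, 0, 0] -> [32, 64, 0, 0]
col 2: [64, 64, 64, 0] -> [128, 64, 0, 0]
col 3: [32, 8, 32, 32] -> [32, 8, 64, 0]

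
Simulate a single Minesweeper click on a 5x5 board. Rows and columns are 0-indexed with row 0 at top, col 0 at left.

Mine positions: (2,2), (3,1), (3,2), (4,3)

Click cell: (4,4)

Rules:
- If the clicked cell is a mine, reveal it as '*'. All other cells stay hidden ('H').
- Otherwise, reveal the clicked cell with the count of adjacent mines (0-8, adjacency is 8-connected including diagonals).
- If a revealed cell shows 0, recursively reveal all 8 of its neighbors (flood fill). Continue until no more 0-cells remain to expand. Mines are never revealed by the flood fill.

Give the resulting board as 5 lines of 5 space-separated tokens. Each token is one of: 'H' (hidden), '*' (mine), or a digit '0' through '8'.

H H H H H
H H H H H
H H H H H
H H H H H
H H H H 1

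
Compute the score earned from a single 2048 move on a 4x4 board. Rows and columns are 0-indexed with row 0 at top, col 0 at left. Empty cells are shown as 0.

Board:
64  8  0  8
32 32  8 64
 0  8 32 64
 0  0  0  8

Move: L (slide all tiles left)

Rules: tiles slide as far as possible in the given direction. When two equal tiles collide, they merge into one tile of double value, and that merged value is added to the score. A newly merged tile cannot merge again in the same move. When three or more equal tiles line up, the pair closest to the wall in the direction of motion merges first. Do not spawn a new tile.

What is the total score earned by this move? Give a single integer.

Answer: 80

Derivation:
Slide left:
row 0: [64, 8, 0, 8] -> [64, 16, 0, 0]  score +16 (running 16)
row 1: [32, 32, 8, 64] -> [64, 8, 64, 0]  score +64 (running 80)
row 2: [0, 8, 32, 64] -> [8, 32, 64, 0]  score +0 (running 80)
row 3: [0, 0, 0, 8] -> [8, 0, 0, 0]  score +0 (running 80)
Board after move:
64 16  0  0
64  8 64  0
 8 32 64  0
 8  0  0  0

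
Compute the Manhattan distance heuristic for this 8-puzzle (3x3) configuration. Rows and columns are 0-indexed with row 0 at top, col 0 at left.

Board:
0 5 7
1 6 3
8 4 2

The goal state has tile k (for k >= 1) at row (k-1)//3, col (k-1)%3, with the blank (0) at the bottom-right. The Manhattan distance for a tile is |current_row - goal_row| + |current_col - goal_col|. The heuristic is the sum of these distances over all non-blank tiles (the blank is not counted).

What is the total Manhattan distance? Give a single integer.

Tile 5: at (0,1), goal (1,1), distance |0-1|+|1-1| = 1
Tile 7: at (0,2), goal (2,0), distance |0-2|+|2-0| = 4
Tile 1: at (1,0), goal (0,0), distance |1-0|+|0-0| = 1
Tile 6: at (1,1), goal (1,2), distance |1-1|+|1-2| = 1
Tile 3: at (1,2), goal (0,2), distance |1-0|+|2-2| = 1
Tile 8: at (2,0), goal (2,1), distance |2-2|+|0-1| = 1
Tile 4: at (2,1), goal (1,0), distance |2-1|+|1-0| = 2
Tile 2: at (2,2), goal (0,1), distance |2-0|+|2-1| = 3
Sum: 1 + 4 + 1 + 1 + 1 + 1 + 2 + 3 = 14

Answer: 14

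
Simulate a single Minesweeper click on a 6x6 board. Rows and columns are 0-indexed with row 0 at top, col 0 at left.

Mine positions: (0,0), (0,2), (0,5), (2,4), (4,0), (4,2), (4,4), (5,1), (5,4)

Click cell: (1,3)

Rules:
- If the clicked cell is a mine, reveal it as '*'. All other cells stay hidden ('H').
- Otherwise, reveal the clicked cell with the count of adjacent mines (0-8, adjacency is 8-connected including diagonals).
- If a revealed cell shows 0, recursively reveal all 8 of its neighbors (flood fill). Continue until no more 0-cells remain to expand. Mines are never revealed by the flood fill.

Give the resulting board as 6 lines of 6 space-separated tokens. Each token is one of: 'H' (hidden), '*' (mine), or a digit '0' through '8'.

H H H H H H
H H H 2 H H
H H H H H H
H H H H H H
H H H H H H
H H H H H H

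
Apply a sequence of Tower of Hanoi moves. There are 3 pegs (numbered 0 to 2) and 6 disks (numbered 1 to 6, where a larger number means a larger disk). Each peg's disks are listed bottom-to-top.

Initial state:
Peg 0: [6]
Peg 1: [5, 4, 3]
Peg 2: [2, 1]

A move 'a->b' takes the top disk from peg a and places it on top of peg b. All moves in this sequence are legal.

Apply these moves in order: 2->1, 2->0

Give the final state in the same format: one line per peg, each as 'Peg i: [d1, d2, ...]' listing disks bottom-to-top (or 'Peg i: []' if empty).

After move 1 (2->1):
Peg 0: [6]
Peg 1: [5, 4, 3, 1]
Peg 2: [2]

After move 2 (2->0):
Peg 0: [6, 2]
Peg 1: [5, 4, 3, 1]
Peg 2: []

Answer: Peg 0: [6, 2]
Peg 1: [5, 4, 3, 1]
Peg 2: []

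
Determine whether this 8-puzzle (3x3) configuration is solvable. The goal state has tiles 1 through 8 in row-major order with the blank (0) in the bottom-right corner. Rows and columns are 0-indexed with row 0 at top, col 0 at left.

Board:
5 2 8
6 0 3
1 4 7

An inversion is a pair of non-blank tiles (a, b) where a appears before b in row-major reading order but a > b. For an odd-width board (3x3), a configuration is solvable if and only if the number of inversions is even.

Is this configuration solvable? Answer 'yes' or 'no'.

Inversions (pairs i<j in row-major order where tile[i] > tile[j] > 0): 14
14 is even, so the puzzle is solvable.

Answer: yes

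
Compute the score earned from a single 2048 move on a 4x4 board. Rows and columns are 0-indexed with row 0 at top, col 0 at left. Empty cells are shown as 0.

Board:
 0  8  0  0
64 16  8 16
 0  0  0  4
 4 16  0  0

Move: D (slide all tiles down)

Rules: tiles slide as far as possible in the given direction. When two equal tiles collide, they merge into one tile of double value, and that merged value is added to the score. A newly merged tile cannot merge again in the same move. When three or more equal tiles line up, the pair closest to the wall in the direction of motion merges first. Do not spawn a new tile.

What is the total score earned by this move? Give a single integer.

Slide down:
col 0: [0, 64, 0, 4] -> [0, 0, 64, 4]  score +0 (running 0)
col 1: [8, 16, 0, 16] -> [0, 0, 8, 32]  score +32 (running 32)
col 2: [0, 8, 0, 0] -> [0, 0, 0, 8]  score +0 (running 32)
col 3: [0, 16, 4, 0] -> [0, 0, 16, 4]  score +0 (running 32)
Board after move:
 0  0  0  0
 0  0  0  0
64  8  0 16
 4 32  8  4

Answer: 32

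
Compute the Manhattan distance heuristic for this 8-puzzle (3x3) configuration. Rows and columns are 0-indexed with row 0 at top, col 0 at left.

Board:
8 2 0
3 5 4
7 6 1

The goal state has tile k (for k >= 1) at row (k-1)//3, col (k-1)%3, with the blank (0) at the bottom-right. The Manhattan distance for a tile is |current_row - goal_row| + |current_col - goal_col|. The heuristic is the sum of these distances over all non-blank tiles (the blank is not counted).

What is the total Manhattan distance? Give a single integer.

Answer: 14

Derivation:
Tile 8: at (0,0), goal (2,1), distance |0-2|+|0-1| = 3
Tile 2: at (0,1), goal (0,1), distance |0-0|+|1-1| = 0
Tile 3: at (1,0), goal (0,2), distance |1-0|+|0-2| = 3
Tile 5: at (1,1), goal (1,1), distance |1-1|+|1-1| = 0
Tile 4: at (1,2), goal (1,0), distance |1-1|+|2-0| = 2
Tile 7: at (2,0), goal (2,0), distance |2-2|+|0-0| = 0
Tile 6: at (2,1), goal (1,2), distance |2-1|+|1-2| = 2
Tile 1: at (2,2), goal (0,0), distance |2-0|+|2-0| = 4
Sum: 3 + 0 + 3 + 0 + 2 + 0 + 2 + 4 = 14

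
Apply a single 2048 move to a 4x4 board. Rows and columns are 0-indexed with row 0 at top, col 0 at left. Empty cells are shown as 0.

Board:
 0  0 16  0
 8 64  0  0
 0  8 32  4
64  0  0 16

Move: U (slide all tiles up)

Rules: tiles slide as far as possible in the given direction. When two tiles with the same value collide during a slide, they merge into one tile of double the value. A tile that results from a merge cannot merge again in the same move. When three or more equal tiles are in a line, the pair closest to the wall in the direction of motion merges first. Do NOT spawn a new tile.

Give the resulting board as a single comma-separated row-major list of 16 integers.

Slide up:
col 0: [0, 8, 0, 64] -> [8, 64, 0, 0]
col 1: [0, 64, 8, 0] -> [64, 8, 0, 0]
col 2: [16, 0, 32, 0] -> [16, 32, 0, 0]
col 3: [0, 0, 4, 16] -> [4, 16, 0, 0]

Answer: 8, 64, 16, 4, 64, 8, 32, 16, 0, 0, 0, 0, 0, 0, 0, 0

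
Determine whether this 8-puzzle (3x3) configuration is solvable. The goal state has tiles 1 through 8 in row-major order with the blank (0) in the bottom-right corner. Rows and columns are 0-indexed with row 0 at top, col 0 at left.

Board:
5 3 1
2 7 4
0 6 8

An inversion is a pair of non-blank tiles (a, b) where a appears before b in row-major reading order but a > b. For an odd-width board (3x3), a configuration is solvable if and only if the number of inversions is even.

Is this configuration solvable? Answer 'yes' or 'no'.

Inversions (pairs i<j in row-major order where tile[i] > tile[j] > 0): 8
8 is even, so the puzzle is solvable.

Answer: yes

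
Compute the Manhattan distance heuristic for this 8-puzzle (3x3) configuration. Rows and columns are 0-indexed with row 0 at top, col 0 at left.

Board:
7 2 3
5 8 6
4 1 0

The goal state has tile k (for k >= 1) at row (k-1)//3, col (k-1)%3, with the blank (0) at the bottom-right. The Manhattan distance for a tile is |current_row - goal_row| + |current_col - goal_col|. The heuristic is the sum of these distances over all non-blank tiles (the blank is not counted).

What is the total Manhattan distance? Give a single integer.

Answer: 8

Derivation:
Tile 7: at (0,0), goal (2,0), distance |0-2|+|0-0| = 2
Tile 2: at (0,1), goal (0,1), distance |0-0|+|1-1| = 0
Tile 3: at (0,2), goal (0,2), distance |0-0|+|2-2| = 0
Tile 5: at (1,0), goal (1,1), distance |1-1|+|0-1| = 1
Tile 8: at (1,1), goal (2,1), distance |1-2|+|1-1| = 1
Tile 6: at (1,2), goal (1,2), distance |1-1|+|2-2| = 0
Tile 4: at (2,0), goal (1,0), distance |2-1|+|0-0| = 1
Tile 1: at (2,1), goal (0,0), distance |2-0|+|1-0| = 3
Sum: 2 + 0 + 0 + 1 + 1 + 0 + 1 + 3 = 8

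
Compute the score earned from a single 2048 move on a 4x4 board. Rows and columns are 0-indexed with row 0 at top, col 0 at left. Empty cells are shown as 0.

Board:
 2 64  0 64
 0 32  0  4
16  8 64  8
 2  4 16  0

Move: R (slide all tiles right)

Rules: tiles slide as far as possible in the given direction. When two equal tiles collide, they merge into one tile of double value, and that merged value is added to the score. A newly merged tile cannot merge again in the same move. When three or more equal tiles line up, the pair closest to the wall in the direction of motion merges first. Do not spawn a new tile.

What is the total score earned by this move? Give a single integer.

Answer: 128

Derivation:
Slide right:
row 0: [2, 64, 0, 64] -> [0, 0, 2, 128]  score +128 (running 128)
row 1: [0, 32, 0, 4] -> [0, 0, 32, 4]  score +0 (running 128)
row 2: [16, 8, 64, 8] -> [16, 8, 64, 8]  score +0 (running 128)
row 3: [2, 4, 16, 0] -> [0, 2, 4, 16]  score +0 (running 128)
Board after move:
  0   0   2 128
  0   0  32   4
 16   8  64   8
  0   2   4  16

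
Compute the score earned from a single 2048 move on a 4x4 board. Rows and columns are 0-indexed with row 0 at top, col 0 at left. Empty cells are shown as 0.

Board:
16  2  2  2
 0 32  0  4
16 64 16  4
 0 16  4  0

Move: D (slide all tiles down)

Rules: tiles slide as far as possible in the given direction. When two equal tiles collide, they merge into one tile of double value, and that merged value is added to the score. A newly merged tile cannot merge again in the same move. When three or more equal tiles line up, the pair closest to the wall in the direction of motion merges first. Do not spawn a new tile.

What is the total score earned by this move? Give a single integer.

Slide down:
col 0: [16, 0, 16, 0] -> [0, 0, 0, 32]  score +32 (running 32)
col 1: [2, 32, 64, 16] -> [2, 32, 64, 16]  score +0 (running 32)
col 2: [2, 0, 16, 4] -> [0, 2, 16, 4]  score +0 (running 32)
col 3: [2, 4, 4, 0] -> [0, 0, 2, 8]  score +8 (running 40)
Board after move:
 0  2  0  0
 0 32  2  0
 0 64 16  2
32 16  4  8

Answer: 40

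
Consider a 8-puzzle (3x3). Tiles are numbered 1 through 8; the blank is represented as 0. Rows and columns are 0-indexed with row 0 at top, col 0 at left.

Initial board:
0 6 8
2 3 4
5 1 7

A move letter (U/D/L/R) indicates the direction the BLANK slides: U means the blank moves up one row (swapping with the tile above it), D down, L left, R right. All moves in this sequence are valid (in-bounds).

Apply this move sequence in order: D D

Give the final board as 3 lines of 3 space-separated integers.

After move 1 (D):
2 6 8
0 3 4
5 1 7

After move 2 (D):
2 6 8
5 3 4
0 1 7

Answer: 2 6 8
5 3 4
0 1 7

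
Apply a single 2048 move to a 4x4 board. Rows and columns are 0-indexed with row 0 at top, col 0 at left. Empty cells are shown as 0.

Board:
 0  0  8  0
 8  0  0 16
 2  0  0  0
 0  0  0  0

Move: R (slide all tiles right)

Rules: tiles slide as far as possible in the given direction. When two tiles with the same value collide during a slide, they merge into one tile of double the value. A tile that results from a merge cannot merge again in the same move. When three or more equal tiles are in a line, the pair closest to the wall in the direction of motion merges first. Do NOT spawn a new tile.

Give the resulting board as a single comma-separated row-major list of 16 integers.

Slide right:
row 0: [0, 0, 8, 0] -> [0, 0, 0, 8]
row 1: [8, 0, 0, 16] -> [0, 0, 8, 16]
row 2: [2, 0, 0, 0] -> [0, 0, 0, 2]
row 3: [0, 0, 0, 0] -> [0, 0, 0, 0]

Answer: 0, 0, 0, 8, 0, 0, 8, 16, 0, 0, 0, 2, 0, 0, 0, 0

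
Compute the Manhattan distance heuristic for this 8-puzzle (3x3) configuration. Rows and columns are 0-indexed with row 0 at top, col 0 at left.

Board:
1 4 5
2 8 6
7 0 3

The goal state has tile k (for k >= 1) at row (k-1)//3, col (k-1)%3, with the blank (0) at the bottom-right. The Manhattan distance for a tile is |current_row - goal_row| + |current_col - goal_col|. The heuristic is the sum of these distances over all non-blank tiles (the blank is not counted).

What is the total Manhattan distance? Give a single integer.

Tile 1: at (0,0), goal (0,0), distance |0-0|+|0-0| = 0
Tile 4: at (0,1), goal (1,0), distance |0-1|+|1-0| = 2
Tile 5: at (0,2), goal (1,1), distance |0-1|+|2-1| = 2
Tile 2: at (1,0), goal (0,1), distance |1-0|+|0-1| = 2
Tile 8: at (1,1), goal (2,1), distance |1-2|+|1-1| = 1
Tile 6: at (1,2), goal (1,2), distance |1-1|+|2-2| = 0
Tile 7: at (2,0), goal (2,0), distance |2-2|+|0-0| = 0
Tile 3: at (2,2), goal (0,2), distance |2-0|+|2-2| = 2
Sum: 0 + 2 + 2 + 2 + 1 + 0 + 0 + 2 = 9

Answer: 9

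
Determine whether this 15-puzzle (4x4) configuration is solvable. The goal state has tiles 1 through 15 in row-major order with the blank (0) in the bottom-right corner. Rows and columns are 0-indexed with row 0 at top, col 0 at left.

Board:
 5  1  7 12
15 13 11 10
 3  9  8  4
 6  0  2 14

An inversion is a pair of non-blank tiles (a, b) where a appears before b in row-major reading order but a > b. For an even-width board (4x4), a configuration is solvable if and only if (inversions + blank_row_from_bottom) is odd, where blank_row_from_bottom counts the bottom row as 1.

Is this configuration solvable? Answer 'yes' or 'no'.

Answer: no

Derivation:
Inversions: 57
Blank is in row 3 (0-indexed from top), which is row 1 counting from the bottom (bottom = 1).
57 + 1 = 58, which is even, so the puzzle is not solvable.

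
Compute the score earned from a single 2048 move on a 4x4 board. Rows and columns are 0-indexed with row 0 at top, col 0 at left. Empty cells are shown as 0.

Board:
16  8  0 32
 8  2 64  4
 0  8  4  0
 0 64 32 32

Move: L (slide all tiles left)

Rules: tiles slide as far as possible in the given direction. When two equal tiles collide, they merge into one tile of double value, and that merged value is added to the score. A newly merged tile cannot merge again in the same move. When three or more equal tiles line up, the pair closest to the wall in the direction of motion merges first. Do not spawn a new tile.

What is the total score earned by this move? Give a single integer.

Slide left:
row 0: [16, 8, 0, 32] -> [16, 8, 32, 0]  score +0 (running 0)
row 1: [8, 2, 64, 4] -> [8, 2, 64, 4]  score +0 (running 0)
row 2: [0, 8, 4, 0] -> [8, 4, 0, 0]  score +0 (running 0)
row 3: [0, 64, 32, 32] -> [64, 64, 0, 0]  score +64 (running 64)
Board after move:
16  8 32  0
 8  2 64  4
 8  4  0  0
64 64  0  0

Answer: 64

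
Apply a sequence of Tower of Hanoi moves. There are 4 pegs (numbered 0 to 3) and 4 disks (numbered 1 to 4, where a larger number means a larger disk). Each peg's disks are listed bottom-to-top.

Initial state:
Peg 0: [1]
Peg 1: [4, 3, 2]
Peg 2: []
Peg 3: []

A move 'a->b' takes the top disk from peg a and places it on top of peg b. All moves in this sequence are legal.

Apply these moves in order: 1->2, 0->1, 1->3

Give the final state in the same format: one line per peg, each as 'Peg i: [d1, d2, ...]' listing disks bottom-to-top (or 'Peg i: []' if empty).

After move 1 (1->2):
Peg 0: [1]
Peg 1: [4, 3]
Peg 2: [2]
Peg 3: []

After move 2 (0->1):
Peg 0: []
Peg 1: [4, 3, 1]
Peg 2: [2]
Peg 3: []

After move 3 (1->3):
Peg 0: []
Peg 1: [4, 3]
Peg 2: [2]
Peg 3: [1]

Answer: Peg 0: []
Peg 1: [4, 3]
Peg 2: [2]
Peg 3: [1]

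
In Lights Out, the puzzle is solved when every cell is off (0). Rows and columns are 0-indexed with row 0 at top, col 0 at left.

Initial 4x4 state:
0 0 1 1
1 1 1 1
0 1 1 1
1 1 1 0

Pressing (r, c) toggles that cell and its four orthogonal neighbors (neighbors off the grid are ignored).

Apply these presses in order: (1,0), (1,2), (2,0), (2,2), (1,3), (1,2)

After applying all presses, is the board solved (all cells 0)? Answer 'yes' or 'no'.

Answer: no

Derivation:
After press 1 at (1,0):
1 0 1 1
0 0 1 1
1 1 1 1
1 1 1 0

After press 2 at (1,2):
1 0 0 1
0 1 0 0
1 1 0 1
1 1 1 0

After press 3 at (2,0):
1 0 0 1
1 1 0 0
0 0 0 1
0 1 1 0

After press 4 at (2,2):
1 0 0 1
1 1 1 0
0 1 1 0
0 1 0 0

After press 5 at (1,3):
1 0 0 0
1 1 0 1
0 1 1 1
0 1 0 0

After press 6 at (1,2):
1 0 1 0
1 0 1 0
0 1 0 1
0 1 0 0

Lights still on: 7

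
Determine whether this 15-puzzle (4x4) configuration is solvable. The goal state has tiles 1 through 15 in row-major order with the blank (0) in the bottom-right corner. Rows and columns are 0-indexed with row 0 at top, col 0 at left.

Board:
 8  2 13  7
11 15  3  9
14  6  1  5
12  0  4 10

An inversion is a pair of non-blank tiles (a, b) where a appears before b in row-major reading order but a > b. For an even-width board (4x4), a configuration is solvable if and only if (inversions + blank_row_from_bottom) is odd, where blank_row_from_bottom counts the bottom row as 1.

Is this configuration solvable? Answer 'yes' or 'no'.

Answer: yes

Derivation:
Inversions: 56
Blank is in row 3 (0-indexed from top), which is row 1 counting from the bottom (bottom = 1).
56 + 1 = 57, which is odd, so the puzzle is solvable.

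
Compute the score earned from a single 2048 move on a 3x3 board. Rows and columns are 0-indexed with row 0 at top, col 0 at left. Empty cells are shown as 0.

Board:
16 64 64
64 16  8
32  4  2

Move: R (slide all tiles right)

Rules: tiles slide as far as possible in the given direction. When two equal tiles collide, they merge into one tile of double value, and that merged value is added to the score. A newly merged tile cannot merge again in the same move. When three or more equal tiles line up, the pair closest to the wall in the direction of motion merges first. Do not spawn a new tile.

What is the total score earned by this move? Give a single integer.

Answer: 128

Derivation:
Slide right:
row 0: [16, 64, 64] -> [0, 16, 128]  score +128 (running 128)
row 1: [64, 16, 8] -> [64, 16, 8]  score +0 (running 128)
row 2: [32, 4, 2] -> [32, 4, 2]  score +0 (running 128)
Board after move:
  0  16 128
 64  16   8
 32   4   2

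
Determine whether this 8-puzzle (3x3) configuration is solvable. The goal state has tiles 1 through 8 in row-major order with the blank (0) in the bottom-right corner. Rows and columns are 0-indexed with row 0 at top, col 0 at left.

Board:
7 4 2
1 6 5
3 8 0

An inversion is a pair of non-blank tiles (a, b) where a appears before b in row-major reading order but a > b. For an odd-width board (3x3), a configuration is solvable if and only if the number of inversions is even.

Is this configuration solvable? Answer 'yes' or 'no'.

Answer: no

Derivation:
Inversions (pairs i<j in row-major order where tile[i] > tile[j] > 0): 13
13 is odd, so the puzzle is not solvable.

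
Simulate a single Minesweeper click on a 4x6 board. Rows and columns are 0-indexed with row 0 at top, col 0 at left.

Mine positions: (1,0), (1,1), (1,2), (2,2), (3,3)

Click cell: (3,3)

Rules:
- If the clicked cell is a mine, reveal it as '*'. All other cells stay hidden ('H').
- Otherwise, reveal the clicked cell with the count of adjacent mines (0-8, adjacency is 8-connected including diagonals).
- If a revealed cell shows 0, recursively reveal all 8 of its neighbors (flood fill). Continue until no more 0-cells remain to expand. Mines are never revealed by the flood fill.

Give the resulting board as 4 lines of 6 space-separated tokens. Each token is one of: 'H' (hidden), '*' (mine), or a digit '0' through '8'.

H H H H H H
H H H H H H
H H H H H H
H H H * H H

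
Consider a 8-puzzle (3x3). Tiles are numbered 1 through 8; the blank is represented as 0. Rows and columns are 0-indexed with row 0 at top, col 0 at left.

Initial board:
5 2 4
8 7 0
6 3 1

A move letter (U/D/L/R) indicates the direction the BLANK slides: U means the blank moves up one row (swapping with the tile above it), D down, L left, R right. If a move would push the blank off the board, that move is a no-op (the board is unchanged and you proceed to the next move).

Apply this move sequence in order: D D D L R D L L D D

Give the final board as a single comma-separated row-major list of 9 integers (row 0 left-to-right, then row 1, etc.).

After move 1 (D):
5 2 4
8 7 1
6 3 0

After move 2 (D):
5 2 4
8 7 1
6 3 0

After move 3 (D):
5 2 4
8 7 1
6 3 0

After move 4 (L):
5 2 4
8 7 1
6 0 3

After move 5 (R):
5 2 4
8 7 1
6 3 0

After move 6 (D):
5 2 4
8 7 1
6 3 0

After move 7 (L):
5 2 4
8 7 1
6 0 3

After move 8 (L):
5 2 4
8 7 1
0 6 3

After move 9 (D):
5 2 4
8 7 1
0 6 3

After move 10 (D):
5 2 4
8 7 1
0 6 3

Answer: 5, 2, 4, 8, 7, 1, 0, 6, 3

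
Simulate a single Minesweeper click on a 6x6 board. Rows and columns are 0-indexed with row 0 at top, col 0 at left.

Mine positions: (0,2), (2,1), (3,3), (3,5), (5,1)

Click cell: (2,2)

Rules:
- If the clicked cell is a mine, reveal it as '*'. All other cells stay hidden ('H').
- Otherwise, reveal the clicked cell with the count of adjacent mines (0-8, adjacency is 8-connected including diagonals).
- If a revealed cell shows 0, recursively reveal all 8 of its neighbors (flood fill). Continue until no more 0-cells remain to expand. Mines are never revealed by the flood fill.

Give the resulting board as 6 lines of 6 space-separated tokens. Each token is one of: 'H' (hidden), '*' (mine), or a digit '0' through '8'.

H H H H H H
H H H H H H
H H 2 H H H
H H H H H H
H H H H H H
H H H H H H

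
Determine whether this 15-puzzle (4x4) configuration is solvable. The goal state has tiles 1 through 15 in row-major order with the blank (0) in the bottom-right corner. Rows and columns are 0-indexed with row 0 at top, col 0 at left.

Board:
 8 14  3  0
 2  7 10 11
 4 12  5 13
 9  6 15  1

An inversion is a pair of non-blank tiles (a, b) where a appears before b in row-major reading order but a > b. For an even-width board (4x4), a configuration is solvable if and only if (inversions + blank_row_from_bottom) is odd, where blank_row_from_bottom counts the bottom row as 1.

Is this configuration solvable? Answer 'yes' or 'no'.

Answer: yes

Derivation:
Inversions: 49
Blank is in row 0 (0-indexed from top), which is row 4 counting from the bottom (bottom = 1).
49 + 4 = 53, which is odd, so the puzzle is solvable.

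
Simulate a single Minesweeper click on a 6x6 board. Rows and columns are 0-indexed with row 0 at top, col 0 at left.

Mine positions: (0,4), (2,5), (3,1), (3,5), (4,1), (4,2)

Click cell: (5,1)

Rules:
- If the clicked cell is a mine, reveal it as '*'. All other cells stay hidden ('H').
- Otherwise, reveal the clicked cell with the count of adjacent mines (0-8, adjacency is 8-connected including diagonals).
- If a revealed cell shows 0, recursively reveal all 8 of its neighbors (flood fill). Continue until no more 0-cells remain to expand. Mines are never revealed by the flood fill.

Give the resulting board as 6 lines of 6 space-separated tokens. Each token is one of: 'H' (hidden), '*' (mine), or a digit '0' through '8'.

H H H H H H
H H H H H H
H H H H H H
H H H H H H
H H H H H H
H 2 H H H H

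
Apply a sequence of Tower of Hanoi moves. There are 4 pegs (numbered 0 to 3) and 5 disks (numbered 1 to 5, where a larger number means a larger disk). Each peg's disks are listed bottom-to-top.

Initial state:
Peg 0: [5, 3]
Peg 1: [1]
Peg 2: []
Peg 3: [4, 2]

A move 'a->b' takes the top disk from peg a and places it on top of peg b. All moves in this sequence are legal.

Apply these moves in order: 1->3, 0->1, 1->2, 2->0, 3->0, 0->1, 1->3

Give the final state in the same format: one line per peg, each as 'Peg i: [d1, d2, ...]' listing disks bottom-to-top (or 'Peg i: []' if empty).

After move 1 (1->3):
Peg 0: [5, 3]
Peg 1: []
Peg 2: []
Peg 3: [4, 2, 1]

After move 2 (0->1):
Peg 0: [5]
Peg 1: [3]
Peg 2: []
Peg 3: [4, 2, 1]

After move 3 (1->2):
Peg 0: [5]
Peg 1: []
Peg 2: [3]
Peg 3: [4, 2, 1]

After move 4 (2->0):
Peg 0: [5, 3]
Peg 1: []
Peg 2: []
Peg 3: [4, 2, 1]

After move 5 (3->0):
Peg 0: [5, 3, 1]
Peg 1: []
Peg 2: []
Peg 3: [4, 2]

After move 6 (0->1):
Peg 0: [5, 3]
Peg 1: [1]
Peg 2: []
Peg 3: [4, 2]

After move 7 (1->3):
Peg 0: [5, 3]
Peg 1: []
Peg 2: []
Peg 3: [4, 2, 1]

Answer: Peg 0: [5, 3]
Peg 1: []
Peg 2: []
Peg 3: [4, 2, 1]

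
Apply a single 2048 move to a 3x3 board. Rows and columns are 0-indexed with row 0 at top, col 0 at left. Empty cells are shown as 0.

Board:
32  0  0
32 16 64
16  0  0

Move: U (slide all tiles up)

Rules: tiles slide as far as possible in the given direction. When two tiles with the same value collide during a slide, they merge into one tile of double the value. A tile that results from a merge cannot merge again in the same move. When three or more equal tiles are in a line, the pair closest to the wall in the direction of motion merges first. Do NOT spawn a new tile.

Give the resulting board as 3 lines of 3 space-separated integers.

Slide up:
col 0: [32, 32, 16] -> [64, 16, 0]
col 1: [0, 16, 0] -> [16, 0, 0]
col 2: [0, 64, 0] -> [64, 0, 0]

Answer: 64 16 64
16  0  0
 0  0  0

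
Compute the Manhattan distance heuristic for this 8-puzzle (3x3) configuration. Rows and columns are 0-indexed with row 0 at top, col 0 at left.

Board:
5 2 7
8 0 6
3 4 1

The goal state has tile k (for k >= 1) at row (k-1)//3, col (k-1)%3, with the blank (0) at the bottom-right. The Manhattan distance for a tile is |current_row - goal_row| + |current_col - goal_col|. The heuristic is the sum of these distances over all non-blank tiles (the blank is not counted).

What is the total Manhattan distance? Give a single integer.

Tile 5: at (0,0), goal (1,1), distance |0-1|+|0-1| = 2
Tile 2: at (0,1), goal (0,1), distance |0-0|+|1-1| = 0
Tile 7: at (0,2), goal (2,0), distance |0-2|+|2-0| = 4
Tile 8: at (1,0), goal (2,1), distance |1-2|+|0-1| = 2
Tile 6: at (1,2), goal (1,2), distance |1-1|+|2-2| = 0
Tile 3: at (2,0), goal (0,2), distance |2-0|+|0-2| = 4
Tile 4: at (2,1), goal (1,0), distance |2-1|+|1-0| = 2
Tile 1: at (2,2), goal (0,0), distance |2-0|+|2-0| = 4
Sum: 2 + 0 + 4 + 2 + 0 + 4 + 2 + 4 = 18

Answer: 18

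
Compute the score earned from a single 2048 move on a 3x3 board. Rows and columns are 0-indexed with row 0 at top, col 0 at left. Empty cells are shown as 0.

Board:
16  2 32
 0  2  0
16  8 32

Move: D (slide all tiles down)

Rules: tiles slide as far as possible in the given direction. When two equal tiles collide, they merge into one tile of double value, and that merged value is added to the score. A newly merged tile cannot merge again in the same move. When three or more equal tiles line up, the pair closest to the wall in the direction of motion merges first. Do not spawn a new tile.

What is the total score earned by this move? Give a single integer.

Slide down:
col 0: [16, 0, 16] -> [0, 0, 32]  score +32 (running 32)
col 1: [2, 2, 8] -> [0, 4, 8]  score +4 (running 36)
col 2: [32, 0, 32] -> [0, 0, 64]  score +64 (running 100)
Board after move:
 0  0  0
 0  4  0
32  8 64

Answer: 100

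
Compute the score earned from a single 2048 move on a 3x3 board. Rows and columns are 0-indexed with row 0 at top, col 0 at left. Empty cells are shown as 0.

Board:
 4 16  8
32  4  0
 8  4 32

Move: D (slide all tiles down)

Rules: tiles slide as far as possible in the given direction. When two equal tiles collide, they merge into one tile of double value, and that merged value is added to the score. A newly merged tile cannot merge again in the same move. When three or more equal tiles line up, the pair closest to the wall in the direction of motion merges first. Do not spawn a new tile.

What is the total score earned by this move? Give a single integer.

Answer: 8

Derivation:
Slide down:
col 0: [4, 32, 8] -> [4, 32, 8]  score +0 (running 0)
col 1: [16, 4, 4] -> [0, 16, 8]  score +8 (running 8)
col 2: [8, 0, 32] -> [0, 8, 32]  score +0 (running 8)
Board after move:
 4  0  0
32 16  8
 8  8 32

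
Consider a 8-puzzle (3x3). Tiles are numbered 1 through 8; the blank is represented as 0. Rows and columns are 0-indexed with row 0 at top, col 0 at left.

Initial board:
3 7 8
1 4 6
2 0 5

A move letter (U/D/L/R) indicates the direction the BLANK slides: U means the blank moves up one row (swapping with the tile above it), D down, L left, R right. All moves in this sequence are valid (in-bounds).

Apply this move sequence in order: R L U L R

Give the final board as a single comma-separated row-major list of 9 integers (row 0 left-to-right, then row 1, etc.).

After move 1 (R):
3 7 8
1 4 6
2 5 0

After move 2 (L):
3 7 8
1 4 6
2 0 5

After move 3 (U):
3 7 8
1 0 6
2 4 5

After move 4 (L):
3 7 8
0 1 6
2 4 5

After move 5 (R):
3 7 8
1 0 6
2 4 5

Answer: 3, 7, 8, 1, 0, 6, 2, 4, 5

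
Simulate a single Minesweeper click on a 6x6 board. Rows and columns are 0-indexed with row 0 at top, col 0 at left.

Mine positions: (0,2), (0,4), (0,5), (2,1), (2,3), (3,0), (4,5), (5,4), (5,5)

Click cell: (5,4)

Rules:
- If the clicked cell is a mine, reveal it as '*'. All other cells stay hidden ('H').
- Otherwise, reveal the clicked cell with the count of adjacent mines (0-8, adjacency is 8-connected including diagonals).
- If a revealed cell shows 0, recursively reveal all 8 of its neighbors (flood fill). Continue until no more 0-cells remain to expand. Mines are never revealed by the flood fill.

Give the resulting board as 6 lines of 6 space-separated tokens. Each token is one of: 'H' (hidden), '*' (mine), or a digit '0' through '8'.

H H H H H H
H H H H H H
H H H H H H
H H H H H H
H H H H H H
H H H H * H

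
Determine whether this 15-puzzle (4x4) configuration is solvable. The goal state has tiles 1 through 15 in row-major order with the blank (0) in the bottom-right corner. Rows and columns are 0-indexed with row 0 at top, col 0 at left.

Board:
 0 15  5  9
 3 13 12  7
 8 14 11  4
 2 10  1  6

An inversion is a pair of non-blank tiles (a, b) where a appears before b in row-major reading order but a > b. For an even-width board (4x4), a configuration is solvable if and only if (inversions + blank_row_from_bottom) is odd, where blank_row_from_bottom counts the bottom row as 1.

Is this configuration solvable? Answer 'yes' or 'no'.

Answer: no

Derivation:
Inversions: 68
Blank is in row 0 (0-indexed from top), which is row 4 counting from the bottom (bottom = 1).
68 + 4 = 72, which is even, so the puzzle is not solvable.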